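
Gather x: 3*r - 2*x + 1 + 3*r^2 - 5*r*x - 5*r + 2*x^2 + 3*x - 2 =3*r^2 - 2*r + 2*x^2 + x*(1 - 5*r) - 1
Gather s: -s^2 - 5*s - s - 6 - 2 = -s^2 - 6*s - 8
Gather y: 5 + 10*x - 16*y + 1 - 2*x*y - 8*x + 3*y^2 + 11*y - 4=2*x + 3*y^2 + y*(-2*x - 5) + 2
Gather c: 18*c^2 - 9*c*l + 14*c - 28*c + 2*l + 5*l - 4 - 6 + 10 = 18*c^2 + c*(-9*l - 14) + 7*l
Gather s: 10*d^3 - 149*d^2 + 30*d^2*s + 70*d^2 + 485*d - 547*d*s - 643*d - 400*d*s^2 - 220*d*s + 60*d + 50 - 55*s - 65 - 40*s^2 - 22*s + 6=10*d^3 - 79*d^2 - 98*d + s^2*(-400*d - 40) + s*(30*d^2 - 767*d - 77) - 9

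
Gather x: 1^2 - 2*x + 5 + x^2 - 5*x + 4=x^2 - 7*x + 10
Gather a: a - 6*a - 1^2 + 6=5 - 5*a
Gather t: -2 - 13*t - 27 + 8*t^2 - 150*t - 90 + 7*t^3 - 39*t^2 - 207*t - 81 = 7*t^3 - 31*t^2 - 370*t - 200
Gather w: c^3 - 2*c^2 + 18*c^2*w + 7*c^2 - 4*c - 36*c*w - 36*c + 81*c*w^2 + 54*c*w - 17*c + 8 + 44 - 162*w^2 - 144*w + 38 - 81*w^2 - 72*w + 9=c^3 + 5*c^2 - 57*c + w^2*(81*c - 243) + w*(18*c^2 + 18*c - 216) + 99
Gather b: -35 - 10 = -45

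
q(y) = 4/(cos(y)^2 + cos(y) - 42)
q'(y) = 4*(2*sin(y)*cos(y) + sin(y))/(cos(y)^2 + cos(y) - 42)^2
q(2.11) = -0.09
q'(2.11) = -0.00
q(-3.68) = -0.09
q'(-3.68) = -0.00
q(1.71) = -0.09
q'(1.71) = 0.00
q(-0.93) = -0.10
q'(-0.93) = -0.00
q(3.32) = -0.10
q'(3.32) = 0.00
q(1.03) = -0.10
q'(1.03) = 0.00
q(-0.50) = -0.10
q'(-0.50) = -0.00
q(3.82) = -0.09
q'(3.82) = 0.00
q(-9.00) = -0.10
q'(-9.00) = 0.00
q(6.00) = -0.10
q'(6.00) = 0.00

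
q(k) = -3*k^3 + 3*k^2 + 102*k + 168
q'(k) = -9*k^2 + 6*k + 102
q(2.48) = 393.65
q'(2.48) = 61.53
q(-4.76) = 74.00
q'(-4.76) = -130.48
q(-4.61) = 55.45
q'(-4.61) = -116.93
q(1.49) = 316.72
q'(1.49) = 90.96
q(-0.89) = 81.71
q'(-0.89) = 89.53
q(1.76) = 340.46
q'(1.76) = 84.68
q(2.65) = 403.54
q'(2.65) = 54.70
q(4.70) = 402.20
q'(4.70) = -68.61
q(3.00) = 420.00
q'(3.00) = 39.00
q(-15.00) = 9438.00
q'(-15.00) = -2013.00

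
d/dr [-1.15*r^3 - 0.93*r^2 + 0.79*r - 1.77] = -3.45*r^2 - 1.86*r + 0.79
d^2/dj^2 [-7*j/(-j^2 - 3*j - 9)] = 14*(j*(2*j + 3)^2 - 3*(j + 1)*(j^2 + 3*j + 9))/(j^2 + 3*j + 9)^3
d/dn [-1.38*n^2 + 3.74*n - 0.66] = 3.74 - 2.76*n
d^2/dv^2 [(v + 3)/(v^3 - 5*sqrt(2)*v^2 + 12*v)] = 2*(v*(v^2 - 5*sqrt(2)*v + 12)*(-3*v^2 + 10*sqrt(2)*v - (v + 3)*(3*v - 5*sqrt(2)) - 12) + (v + 3)*(3*v^2 - 10*sqrt(2)*v + 12)^2)/(v^3*(v^2 - 5*sqrt(2)*v + 12)^3)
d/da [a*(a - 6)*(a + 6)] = 3*a^2 - 36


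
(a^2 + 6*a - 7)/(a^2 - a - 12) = (-a^2 - 6*a + 7)/(-a^2 + a + 12)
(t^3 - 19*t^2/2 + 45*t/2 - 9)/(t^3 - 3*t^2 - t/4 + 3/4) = 2*(t - 6)/(2*t + 1)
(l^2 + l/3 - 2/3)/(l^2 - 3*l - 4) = (l - 2/3)/(l - 4)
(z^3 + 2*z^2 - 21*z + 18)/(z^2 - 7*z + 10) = (z^3 + 2*z^2 - 21*z + 18)/(z^2 - 7*z + 10)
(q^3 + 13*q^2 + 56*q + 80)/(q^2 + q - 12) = (q^2 + 9*q + 20)/(q - 3)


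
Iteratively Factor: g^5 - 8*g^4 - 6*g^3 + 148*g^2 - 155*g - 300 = (g + 4)*(g^4 - 12*g^3 + 42*g^2 - 20*g - 75) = (g + 1)*(g + 4)*(g^3 - 13*g^2 + 55*g - 75) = (g - 5)*(g + 1)*(g + 4)*(g^2 - 8*g + 15) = (g - 5)*(g - 3)*(g + 1)*(g + 4)*(g - 5)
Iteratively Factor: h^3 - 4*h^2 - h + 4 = (h + 1)*(h^2 - 5*h + 4) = (h - 1)*(h + 1)*(h - 4)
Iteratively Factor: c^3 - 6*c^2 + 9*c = (c)*(c^2 - 6*c + 9) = c*(c - 3)*(c - 3)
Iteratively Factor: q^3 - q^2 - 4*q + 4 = (q + 2)*(q^2 - 3*q + 2) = (q - 1)*(q + 2)*(q - 2)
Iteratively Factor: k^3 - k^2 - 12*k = (k)*(k^2 - k - 12) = k*(k - 4)*(k + 3)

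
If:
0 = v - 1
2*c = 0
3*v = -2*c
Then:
No Solution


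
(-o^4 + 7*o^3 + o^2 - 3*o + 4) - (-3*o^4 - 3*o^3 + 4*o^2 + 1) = 2*o^4 + 10*o^3 - 3*o^2 - 3*o + 3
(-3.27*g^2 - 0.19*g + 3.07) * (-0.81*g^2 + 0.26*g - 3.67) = 2.6487*g^4 - 0.6963*g^3 + 9.4648*g^2 + 1.4955*g - 11.2669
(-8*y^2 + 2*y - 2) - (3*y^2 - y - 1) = -11*y^2 + 3*y - 1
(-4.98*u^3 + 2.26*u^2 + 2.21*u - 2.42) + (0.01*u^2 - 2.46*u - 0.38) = -4.98*u^3 + 2.27*u^2 - 0.25*u - 2.8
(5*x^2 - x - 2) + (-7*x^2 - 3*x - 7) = -2*x^2 - 4*x - 9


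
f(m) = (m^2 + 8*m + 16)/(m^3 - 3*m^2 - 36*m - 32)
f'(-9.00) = 0.00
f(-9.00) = -0.04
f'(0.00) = 0.31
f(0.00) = -0.50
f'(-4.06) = 0.03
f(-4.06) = -0.00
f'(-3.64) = 0.04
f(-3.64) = 0.01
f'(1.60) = 0.02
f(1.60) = -0.34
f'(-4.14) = 0.02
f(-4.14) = -0.00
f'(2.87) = -0.03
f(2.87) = -0.35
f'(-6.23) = 0.01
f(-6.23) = -0.03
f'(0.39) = 0.15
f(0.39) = -0.42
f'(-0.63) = 2.42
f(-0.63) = -1.06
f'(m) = (2*m + 8)/(m^3 - 3*m^2 - 36*m - 32) + (-3*m^2 + 6*m + 36)*(m^2 + 8*m + 16)/(m^3 - 3*m^2 - 36*m - 32)^2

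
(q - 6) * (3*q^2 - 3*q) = 3*q^3 - 21*q^2 + 18*q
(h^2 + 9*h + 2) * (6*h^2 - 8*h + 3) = 6*h^4 + 46*h^3 - 57*h^2 + 11*h + 6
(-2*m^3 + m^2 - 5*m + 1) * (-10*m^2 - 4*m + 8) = 20*m^5 - 2*m^4 + 30*m^3 + 18*m^2 - 44*m + 8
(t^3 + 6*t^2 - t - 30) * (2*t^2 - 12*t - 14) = 2*t^5 - 88*t^3 - 132*t^2 + 374*t + 420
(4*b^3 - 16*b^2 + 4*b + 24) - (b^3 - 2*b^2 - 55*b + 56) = 3*b^3 - 14*b^2 + 59*b - 32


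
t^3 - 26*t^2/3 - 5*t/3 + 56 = (t - 8)*(t - 3)*(t + 7/3)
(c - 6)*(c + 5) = c^2 - c - 30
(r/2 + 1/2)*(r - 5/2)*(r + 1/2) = r^3/2 - r^2/2 - 13*r/8 - 5/8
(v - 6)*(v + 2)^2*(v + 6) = v^4 + 4*v^3 - 32*v^2 - 144*v - 144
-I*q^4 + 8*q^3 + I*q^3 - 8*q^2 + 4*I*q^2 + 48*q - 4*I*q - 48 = (q - 2*I)*(q + 4*I)*(q + 6*I)*(-I*q + I)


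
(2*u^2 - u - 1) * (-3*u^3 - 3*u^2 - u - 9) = -6*u^5 - 3*u^4 + 4*u^3 - 14*u^2 + 10*u + 9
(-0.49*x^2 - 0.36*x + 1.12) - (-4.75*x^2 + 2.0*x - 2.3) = 4.26*x^2 - 2.36*x + 3.42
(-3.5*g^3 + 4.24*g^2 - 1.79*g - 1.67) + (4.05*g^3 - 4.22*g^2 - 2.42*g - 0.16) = 0.55*g^3 + 0.0200000000000005*g^2 - 4.21*g - 1.83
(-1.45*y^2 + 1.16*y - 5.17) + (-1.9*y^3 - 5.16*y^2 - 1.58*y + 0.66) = -1.9*y^3 - 6.61*y^2 - 0.42*y - 4.51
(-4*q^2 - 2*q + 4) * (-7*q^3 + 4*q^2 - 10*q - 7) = 28*q^5 - 2*q^4 + 4*q^3 + 64*q^2 - 26*q - 28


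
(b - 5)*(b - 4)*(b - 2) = b^3 - 11*b^2 + 38*b - 40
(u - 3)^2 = u^2 - 6*u + 9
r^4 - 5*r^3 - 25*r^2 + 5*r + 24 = (r - 8)*(r - 1)*(r + 1)*(r + 3)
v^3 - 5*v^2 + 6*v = v*(v - 3)*(v - 2)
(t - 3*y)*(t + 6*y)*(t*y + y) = t^3*y + 3*t^2*y^2 + t^2*y - 18*t*y^3 + 3*t*y^2 - 18*y^3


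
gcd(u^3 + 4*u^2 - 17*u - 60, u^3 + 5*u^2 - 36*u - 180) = u + 5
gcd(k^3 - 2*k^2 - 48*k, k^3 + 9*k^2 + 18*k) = k^2 + 6*k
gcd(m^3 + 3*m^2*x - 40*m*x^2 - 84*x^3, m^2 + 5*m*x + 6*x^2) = m + 2*x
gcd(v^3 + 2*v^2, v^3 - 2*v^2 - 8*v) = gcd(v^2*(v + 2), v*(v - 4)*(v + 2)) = v^2 + 2*v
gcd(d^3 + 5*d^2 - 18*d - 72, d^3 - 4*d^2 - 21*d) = d + 3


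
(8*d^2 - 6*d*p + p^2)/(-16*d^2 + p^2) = (-2*d + p)/(4*d + p)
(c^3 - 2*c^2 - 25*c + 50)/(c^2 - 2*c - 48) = (-c^3 + 2*c^2 + 25*c - 50)/(-c^2 + 2*c + 48)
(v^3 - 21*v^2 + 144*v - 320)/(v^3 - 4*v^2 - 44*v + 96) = (v^2 - 13*v + 40)/(v^2 + 4*v - 12)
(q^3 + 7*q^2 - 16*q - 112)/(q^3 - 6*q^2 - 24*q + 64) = (q^2 + 3*q - 28)/(q^2 - 10*q + 16)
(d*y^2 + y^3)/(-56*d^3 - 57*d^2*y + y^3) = y^2/(-56*d^2 - d*y + y^2)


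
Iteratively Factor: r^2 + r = (r + 1)*(r)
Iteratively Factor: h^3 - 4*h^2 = (h)*(h^2 - 4*h) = h*(h - 4)*(h)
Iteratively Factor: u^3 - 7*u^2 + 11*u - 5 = (u - 1)*(u^2 - 6*u + 5) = (u - 5)*(u - 1)*(u - 1)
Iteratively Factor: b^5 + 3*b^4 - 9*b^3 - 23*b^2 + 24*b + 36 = (b - 2)*(b^4 + 5*b^3 + b^2 - 21*b - 18) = (b - 2)*(b + 3)*(b^3 + 2*b^2 - 5*b - 6) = (b - 2)^2*(b + 3)*(b^2 + 4*b + 3) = (b - 2)^2*(b + 1)*(b + 3)*(b + 3)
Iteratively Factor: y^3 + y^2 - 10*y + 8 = (y + 4)*(y^2 - 3*y + 2) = (y - 1)*(y + 4)*(y - 2)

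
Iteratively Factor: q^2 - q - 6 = (q - 3)*(q + 2)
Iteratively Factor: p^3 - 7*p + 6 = (p + 3)*(p^2 - 3*p + 2) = (p - 1)*(p + 3)*(p - 2)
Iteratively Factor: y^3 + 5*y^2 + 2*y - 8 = (y + 2)*(y^2 + 3*y - 4) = (y + 2)*(y + 4)*(y - 1)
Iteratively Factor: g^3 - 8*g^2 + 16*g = (g - 4)*(g^2 - 4*g) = (g - 4)^2*(g)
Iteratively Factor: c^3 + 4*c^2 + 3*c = (c + 3)*(c^2 + c) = c*(c + 3)*(c + 1)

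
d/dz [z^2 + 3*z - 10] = 2*z + 3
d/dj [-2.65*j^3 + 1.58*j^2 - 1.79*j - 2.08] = -7.95*j^2 + 3.16*j - 1.79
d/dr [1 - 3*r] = -3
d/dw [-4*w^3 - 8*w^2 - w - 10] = -12*w^2 - 16*w - 1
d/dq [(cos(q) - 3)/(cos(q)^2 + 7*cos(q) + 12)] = (cos(q)^2 - 6*cos(q) - 33)*sin(q)/(cos(q)^2 + 7*cos(q) + 12)^2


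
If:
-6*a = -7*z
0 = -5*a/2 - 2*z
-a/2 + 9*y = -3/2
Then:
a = 0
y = -1/6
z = 0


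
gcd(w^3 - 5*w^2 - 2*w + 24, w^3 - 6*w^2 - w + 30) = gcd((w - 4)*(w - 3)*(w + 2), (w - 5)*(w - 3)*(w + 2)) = w^2 - w - 6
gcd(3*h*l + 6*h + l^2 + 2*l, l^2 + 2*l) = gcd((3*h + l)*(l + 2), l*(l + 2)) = l + 2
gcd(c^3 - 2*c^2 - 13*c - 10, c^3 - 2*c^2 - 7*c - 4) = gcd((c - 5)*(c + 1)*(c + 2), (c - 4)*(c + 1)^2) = c + 1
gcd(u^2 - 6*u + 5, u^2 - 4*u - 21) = 1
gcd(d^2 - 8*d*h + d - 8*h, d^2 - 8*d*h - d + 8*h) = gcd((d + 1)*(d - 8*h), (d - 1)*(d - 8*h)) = d - 8*h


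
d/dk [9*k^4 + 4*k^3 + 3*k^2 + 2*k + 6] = 36*k^3 + 12*k^2 + 6*k + 2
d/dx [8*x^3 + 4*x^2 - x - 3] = 24*x^2 + 8*x - 1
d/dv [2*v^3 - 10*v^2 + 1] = 2*v*(3*v - 10)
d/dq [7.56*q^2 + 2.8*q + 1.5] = 15.12*q + 2.8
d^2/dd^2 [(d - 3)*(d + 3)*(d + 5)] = 6*d + 10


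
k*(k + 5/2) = k^2 + 5*k/2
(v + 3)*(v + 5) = v^2 + 8*v + 15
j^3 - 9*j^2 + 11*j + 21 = (j - 7)*(j - 3)*(j + 1)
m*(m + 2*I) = m^2 + 2*I*m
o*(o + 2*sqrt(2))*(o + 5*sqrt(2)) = o^3 + 7*sqrt(2)*o^2 + 20*o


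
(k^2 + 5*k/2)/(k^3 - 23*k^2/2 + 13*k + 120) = k/(k^2 - 14*k + 48)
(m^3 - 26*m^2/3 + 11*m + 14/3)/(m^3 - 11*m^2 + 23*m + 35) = (3*m^2 - 5*m - 2)/(3*(m^2 - 4*m - 5))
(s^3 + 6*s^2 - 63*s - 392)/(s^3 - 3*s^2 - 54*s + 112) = (s + 7)/(s - 2)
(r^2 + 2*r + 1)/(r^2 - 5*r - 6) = (r + 1)/(r - 6)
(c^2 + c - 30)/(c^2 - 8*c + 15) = (c + 6)/(c - 3)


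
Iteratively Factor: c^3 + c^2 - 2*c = (c - 1)*(c^2 + 2*c) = c*(c - 1)*(c + 2)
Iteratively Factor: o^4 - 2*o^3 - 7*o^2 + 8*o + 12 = (o - 2)*(o^3 - 7*o - 6) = (o - 2)*(o + 1)*(o^2 - o - 6) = (o - 3)*(o - 2)*(o + 1)*(o + 2)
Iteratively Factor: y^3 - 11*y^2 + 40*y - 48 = (y - 4)*(y^2 - 7*y + 12) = (y - 4)^2*(y - 3)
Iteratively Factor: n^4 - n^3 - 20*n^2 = (n)*(n^3 - n^2 - 20*n) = n*(n - 5)*(n^2 + 4*n) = n*(n - 5)*(n + 4)*(n)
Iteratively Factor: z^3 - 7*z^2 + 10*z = (z - 5)*(z^2 - 2*z) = (z - 5)*(z - 2)*(z)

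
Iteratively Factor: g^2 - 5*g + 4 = (g - 4)*(g - 1)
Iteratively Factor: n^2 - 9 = (n - 3)*(n + 3)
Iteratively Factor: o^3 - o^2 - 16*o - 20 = (o - 5)*(o^2 + 4*o + 4) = (o - 5)*(o + 2)*(o + 2)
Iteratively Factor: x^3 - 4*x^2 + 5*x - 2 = (x - 1)*(x^2 - 3*x + 2) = (x - 1)^2*(x - 2)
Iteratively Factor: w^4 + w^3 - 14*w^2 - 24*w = (w + 2)*(w^3 - w^2 - 12*w) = (w + 2)*(w + 3)*(w^2 - 4*w) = (w - 4)*(w + 2)*(w + 3)*(w)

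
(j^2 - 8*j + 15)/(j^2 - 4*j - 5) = (j - 3)/(j + 1)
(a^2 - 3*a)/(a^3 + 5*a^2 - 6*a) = (a - 3)/(a^2 + 5*a - 6)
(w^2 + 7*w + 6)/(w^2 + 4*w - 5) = (w^2 + 7*w + 6)/(w^2 + 4*w - 5)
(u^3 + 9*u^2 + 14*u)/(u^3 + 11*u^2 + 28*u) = (u + 2)/(u + 4)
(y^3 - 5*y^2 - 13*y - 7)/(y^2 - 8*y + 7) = (y^2 + 2*y + 1)/(y - 1)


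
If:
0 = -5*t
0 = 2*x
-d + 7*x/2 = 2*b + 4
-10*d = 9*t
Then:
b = -2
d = 0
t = 0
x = 0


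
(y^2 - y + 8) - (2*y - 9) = y^2 - 3*y + 17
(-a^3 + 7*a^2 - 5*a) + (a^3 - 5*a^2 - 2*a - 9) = 2*a^2 - 7*a - 9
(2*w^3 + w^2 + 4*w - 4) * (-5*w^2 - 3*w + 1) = -10*w^5 - 11*w^4 - 21*w^3 + 9*w^2 + 16*w - 4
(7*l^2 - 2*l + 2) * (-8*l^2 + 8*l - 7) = -56*l^4 + 72*l^3 - 81*l^2 + 30*l - 14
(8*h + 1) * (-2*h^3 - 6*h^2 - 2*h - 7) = -16*h^4 - 50*h^3 - 22*h^2 - 58*h - 7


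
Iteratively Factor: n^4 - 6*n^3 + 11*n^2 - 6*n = (n - 1)*(n^3 - 5*n^2 + 6*n) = (n - 2)*(n - 1)*(n^2 - 3*n) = n*(n - 2)*(n - 1)*(n - 3)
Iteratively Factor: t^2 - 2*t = (t - 2)*(t)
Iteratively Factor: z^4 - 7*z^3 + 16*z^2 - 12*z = (z)*(z^3 - 7*z^2 + 16*z - 12) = z*(z - 2)*(z^2 - 5*z + 6) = z*(z - 2)^2*(z - 3)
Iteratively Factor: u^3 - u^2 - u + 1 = (u + 1)*(u^2 - 2*u + 1) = (u - 1)*(u + 1)*(u - 1)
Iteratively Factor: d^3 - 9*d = (d + 3)*(d^2 - 3*d) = (d - 3)*(d + 3)*(d)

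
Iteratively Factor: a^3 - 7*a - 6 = (a + 2)*(a^2 - 2*a - 3) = (a - 3)*(a + 2)*(a + 1)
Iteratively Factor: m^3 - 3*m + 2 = (m + 2)*(m^2 - 2*m + 1) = (m - 1)*(m + 2)*(m - 1)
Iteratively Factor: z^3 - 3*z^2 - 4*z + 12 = (z - 3)*(z^2 - 4) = (z - 3)*(z - 2)*(z + 2)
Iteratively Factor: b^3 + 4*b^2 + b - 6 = (b + 3)*(b^2 + b - 2) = (b + 2)*(b + 3)*(b - 1)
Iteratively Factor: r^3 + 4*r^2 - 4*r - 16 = (r + 2)*(r^2 + 2*r - 8) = (r - 2)*(r + 2)*(r + 4)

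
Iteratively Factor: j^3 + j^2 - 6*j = (j - 2)*(j^2 + 3*j) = (j - 2)*(j + 3)*(j)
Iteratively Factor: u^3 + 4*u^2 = (u)*(u^2 + 4*u) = u^2*(u + 4)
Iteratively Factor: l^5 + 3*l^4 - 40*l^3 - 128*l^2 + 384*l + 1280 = (l + 4)*(l^4 - l^3 - 36*l^2 + 16*l + 320) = (l - 4)*(l + 4)*(l^3 + 3*l^2 - 24*l - 80) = (l - 5)*(l - 4)*(l + 4)*(l^2 + 8*l + 16) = (l - 5)*(l - 4)*(l + 4)^2*(l + 4)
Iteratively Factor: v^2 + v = (v)*(v + 1)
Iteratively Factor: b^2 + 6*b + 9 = (b + 3)*(b + 3)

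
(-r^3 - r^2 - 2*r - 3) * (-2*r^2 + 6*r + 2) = 2*r^5 - 4*r^4 - 4*r^3 - 8*r^2 - 22*r - 6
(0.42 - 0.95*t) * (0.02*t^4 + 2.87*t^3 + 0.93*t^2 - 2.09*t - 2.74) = -0.019*t^5 - 2.7181*t^4 + 0.3219*t^3 + 2.3761*t^2 + 1.7252*t - 1.1508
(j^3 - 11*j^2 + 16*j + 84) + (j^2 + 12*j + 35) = j^3 - 10*j^2 + 28*j + 119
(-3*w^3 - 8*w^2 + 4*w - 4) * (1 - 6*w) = 18*w^4 + 45*w^3 - 32*w^2 + 28*w - 4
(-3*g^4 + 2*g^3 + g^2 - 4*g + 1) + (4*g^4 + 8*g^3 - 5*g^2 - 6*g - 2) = g^4 + 10*g^3 - 4*g^2 - 10*g - 1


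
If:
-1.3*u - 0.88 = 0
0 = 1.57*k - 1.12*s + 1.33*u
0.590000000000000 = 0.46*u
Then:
No Solution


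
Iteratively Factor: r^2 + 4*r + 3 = (r + 1)*(r + 3)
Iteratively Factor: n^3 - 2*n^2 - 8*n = (n)*(n^2 - 2*n - 8) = n*(n - 4)*(n + 2)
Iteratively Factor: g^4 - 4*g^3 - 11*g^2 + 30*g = (g - 5)*(g^3 + g^2 - 6*g) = (g - 5)*(g - 2)*(g^2 + 3*g) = (g - 5)*(g - 2)*(g + 3)*(g)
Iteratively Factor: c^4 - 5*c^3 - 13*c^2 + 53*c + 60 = (c - 4)*(c^3 - c^2 - 17*c - 15) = (c - 4)*(c + 1)*(c^2 - 2*c - 15) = (c - 5)*(c - 4)*(c + 1)*(c + 3)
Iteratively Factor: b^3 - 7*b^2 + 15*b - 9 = (b - 3)*(b^2 - 4*b + 3) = (b - 3)^2*(b - 1)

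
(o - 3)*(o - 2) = o^2 - 5*o + 6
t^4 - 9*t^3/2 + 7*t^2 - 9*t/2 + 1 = (t - 2)*(t - 1)^2*(t - 1/2)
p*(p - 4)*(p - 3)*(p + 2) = p^4 - 5*p^3 - 2*p^2 + 24*p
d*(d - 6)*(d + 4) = d^3 - 2*d^2 - 24*d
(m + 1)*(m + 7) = m^2 + 8*m + 7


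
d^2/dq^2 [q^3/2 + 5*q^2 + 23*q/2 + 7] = 3*q + 10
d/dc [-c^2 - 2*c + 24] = -2*c - 2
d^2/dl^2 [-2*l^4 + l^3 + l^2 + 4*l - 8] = -24*l^2 + 6*l + 2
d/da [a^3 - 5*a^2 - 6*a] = 3*a^2 - 10*a - 6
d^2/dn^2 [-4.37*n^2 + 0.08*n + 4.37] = -8.74000000000000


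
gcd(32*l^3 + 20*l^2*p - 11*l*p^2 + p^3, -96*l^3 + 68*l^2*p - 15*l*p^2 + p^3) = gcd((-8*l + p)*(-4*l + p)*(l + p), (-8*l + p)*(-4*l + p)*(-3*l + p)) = 32*l^2 - 12*l*p + p^2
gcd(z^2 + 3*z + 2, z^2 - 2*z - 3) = z + 1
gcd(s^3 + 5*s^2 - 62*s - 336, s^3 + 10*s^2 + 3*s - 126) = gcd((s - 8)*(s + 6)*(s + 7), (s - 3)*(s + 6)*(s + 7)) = s^2 + 13*s + 42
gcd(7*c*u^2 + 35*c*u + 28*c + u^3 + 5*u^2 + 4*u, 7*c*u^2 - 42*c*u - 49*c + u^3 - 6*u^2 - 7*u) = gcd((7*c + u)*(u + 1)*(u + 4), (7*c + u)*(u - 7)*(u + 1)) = 7*c*u + 7*c + u^2 + u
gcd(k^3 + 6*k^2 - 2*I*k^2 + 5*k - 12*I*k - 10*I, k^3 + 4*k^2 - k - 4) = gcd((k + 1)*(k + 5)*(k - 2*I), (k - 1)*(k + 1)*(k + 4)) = k + 1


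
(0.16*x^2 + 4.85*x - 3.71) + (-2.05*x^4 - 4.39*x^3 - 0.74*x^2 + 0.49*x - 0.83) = -2.05*x^4 - 4.39*x^3 - 0.58*x^2 + 5.34*x - 4.54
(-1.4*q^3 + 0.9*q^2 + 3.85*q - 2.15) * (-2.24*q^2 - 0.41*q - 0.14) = 3.136*q^5 - 1.442*q^4 - 8.797*q^3 + 3.1115*q^2 + 0.3425*q + 0.301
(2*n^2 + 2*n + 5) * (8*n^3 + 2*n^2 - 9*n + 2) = 16*n^5 + 20*n^4 + 26*n^3 - 4*n^2 - 41*n + 10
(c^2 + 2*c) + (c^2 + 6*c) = 2*c^2 + 8*c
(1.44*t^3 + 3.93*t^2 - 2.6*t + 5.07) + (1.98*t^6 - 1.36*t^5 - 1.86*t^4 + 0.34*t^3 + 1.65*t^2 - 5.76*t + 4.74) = 1.98*t^6 - 1.36*t^5 - 1.86*t^4 + 1.78*t^3 + 5.58*t^2 - 8.36*t + 9.81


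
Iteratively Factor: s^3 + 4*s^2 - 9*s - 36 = (s - 3)*(s^2 + 7*s + 12) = (s - 3)*(s + 3)*(s + 4)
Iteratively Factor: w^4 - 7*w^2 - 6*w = (w - 3)*(w^3 + 3*w^2 + 2*w) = (w - 3)*(w + 2)*(w^2 + w) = w*(w - 3)*(w + 2)*(w + 1)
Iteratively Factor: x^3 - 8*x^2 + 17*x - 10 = (x - 2)*(x^2 - 6*x + 5) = (x - 5)*(x - 2)*(x - 1)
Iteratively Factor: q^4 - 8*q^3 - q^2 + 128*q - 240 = (q - 4)*(q^3 - 4*q^2 - 17*q + 60) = (q - 5)*(q - 4)*(q^2 + q - 12) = (q - 5)*(q - 4)*(q + 4)*(q - 3)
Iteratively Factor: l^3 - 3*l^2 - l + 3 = (l - 1)*(l^2 - 2*l - 3) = (l - 1)*(l + 1)*(l - 3)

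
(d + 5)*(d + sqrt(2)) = d^2 + sqrt(2)*d + 5*d + 5*sqrt(2)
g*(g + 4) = g^2 + 4*g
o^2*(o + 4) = o^3 + 4*o^2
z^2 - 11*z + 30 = (z - 6)*(z - 5)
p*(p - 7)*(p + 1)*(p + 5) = p^4 - p^3 - 37*p^2 - 35*p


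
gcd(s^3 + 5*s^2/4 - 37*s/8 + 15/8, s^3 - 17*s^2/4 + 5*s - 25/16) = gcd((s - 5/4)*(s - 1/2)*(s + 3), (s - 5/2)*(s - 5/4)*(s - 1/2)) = s^2 - 7*s/4 + 5/8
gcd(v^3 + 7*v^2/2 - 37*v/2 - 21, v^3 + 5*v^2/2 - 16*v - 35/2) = v^2 - 5*v/2 - 7/2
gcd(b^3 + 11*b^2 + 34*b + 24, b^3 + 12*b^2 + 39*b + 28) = b^2 + 5*b + 4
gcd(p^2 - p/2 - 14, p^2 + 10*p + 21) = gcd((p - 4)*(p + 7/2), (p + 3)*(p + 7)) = 1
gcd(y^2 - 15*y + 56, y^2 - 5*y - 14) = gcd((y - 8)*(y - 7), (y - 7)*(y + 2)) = y - 7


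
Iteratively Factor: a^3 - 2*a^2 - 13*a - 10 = (a - 5)*(a^2 + 3*a + 2) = (a - 5)*(a + 2)*(a + 1)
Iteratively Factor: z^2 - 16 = (z - 4)*(z + 4)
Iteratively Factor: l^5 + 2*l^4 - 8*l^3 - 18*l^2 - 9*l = (l + 3)*(l^4 - l^3 - 5*l^2 - 3*l) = (l + 1)*(l + 3)*(l^3 - 2*l^2 - 3*l) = l*(l + 1)*(l + 3)*(l^2 - 2*l - 3) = l*(l - 3)*(l + 1)*(l + 3)*(l + 1)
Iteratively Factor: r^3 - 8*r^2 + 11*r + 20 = (r - 5)*(r^2 - 3*r - 4) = (r - 5)*(r - 4)*(r + 1)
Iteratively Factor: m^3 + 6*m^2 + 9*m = (m + 3)*(m^2 + 3*m) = (m + 3)^2*(m)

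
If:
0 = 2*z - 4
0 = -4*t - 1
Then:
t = -1/4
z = 2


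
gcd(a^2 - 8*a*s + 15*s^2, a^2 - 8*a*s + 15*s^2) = a^2 - 8*a*s + 15*s^2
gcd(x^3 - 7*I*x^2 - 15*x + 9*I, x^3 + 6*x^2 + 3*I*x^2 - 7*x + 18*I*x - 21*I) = 1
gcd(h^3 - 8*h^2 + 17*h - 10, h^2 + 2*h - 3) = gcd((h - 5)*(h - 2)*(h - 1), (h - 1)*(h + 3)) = h - 1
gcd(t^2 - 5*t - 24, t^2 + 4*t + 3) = t + 3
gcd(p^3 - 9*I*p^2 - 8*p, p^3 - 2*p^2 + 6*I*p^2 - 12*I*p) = p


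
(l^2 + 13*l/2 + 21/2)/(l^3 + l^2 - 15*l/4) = 2*(2*l^2 + 13*l + 21)/(l*(4*l^2 + 4*l - 15))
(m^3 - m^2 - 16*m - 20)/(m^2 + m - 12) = (m^3 - m^2 - 16*m - 20)/(m^2 + m - 12)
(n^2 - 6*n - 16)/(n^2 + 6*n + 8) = (n - 8)/(n + 4)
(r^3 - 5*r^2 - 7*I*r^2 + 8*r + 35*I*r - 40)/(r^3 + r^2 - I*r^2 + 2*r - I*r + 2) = (r^2 - r*(5 + 8*I) + 40*I)/(r^2 + r*(1 - 2*I) - 2*I)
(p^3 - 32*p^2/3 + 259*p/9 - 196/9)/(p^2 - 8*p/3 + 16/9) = (3*p^2 - 28*p + 49)/(3*p - 4)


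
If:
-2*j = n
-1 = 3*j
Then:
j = -1/3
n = 2/3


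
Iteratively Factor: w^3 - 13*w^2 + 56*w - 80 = (w - 4)*(w^2 - 9*w + 20) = (w - 4)^2*(w - 5)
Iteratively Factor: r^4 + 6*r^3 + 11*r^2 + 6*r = (r)*(r^3 + 6*r^2 + 11*r + 6) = r*(r + 2)*(r^2 + 4*r + 3) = r*(r + 1)*(r + 2)*(r + 3)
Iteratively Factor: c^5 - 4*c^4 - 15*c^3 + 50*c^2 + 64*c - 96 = (c - 1)*(c^4 - 3*c^3 - 18*c^2 + 32*c + 96) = (c - 1)*(c + 2)*(c^3 - 5*c^2 - 8*c + 48) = (c - 4)*(c - 1)*(c + 2)*(c^2 - c - 12) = (c - 4)^2*(c - 1)*(c + 2)*(c + 3)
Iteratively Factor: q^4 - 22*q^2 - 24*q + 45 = (q + 3)*(q^3 - 3*q^2 - 13*q + 15) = (q - 1)*(q + 3)*(q^2 - 2*q - 15) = (q - 5)*(q - 1)*(q + 3)*(q + 3)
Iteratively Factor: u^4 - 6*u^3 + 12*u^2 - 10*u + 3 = (u - 1)*(u^3 - 5*u^2 + 7*u - 3) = (u - 1)^2*(u^2 - 4*u + 3) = (u - 3)*(u - 1)^2*(u - 1)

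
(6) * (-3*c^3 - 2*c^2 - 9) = -18*c^3 - 12*c^2 - 54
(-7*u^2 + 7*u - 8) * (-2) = 14*u^2 - 14*u + 16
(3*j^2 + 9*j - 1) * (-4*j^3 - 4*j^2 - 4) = -12*j^5 - 48*j^4 - 32*j^3 - 8*j^2 - 36*j + 4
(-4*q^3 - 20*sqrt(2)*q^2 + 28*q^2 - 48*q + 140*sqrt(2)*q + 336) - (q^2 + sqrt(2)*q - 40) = -4*q^3 - 20*sqrt(2)*q^2 + 27*q^2 - 48*q + 139*sqrt(2)*q + 376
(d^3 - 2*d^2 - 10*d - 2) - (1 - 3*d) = d^3 - 2*d^2 - 7*d - 3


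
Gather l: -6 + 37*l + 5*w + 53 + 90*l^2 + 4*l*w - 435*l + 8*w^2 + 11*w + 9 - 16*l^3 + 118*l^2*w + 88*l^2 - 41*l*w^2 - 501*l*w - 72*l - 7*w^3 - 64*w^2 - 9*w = -16*l^3 + l^2*(118*w + 178) + l*(-41*w^2 - 497*w - 470) - 7*w^3 - 56*w^2 + 7*w + 56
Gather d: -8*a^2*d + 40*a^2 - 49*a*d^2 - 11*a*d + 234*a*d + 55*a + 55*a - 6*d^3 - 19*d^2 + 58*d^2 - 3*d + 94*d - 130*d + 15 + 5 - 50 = 40*a^2 + 110*a - 6*d^3 + d^2*(39 - 49*a) + d*(-8*a^2 + 223*a - 39) - 30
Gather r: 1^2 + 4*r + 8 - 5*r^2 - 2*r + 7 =-5*r^2 + 2*r + 16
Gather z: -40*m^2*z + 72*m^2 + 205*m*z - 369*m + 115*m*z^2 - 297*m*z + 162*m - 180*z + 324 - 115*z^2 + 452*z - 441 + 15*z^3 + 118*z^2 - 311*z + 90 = 72*m^2 - 207*m + 15*z^3 + z^2*(115*m + 3) + z*(-40*m^2 - 92*m - 39) - 27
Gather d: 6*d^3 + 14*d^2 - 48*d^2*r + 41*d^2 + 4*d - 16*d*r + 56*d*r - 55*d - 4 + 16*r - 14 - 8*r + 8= 6*d^3 + d^2*(55 - 48*r) + d*(40*r - 51) + 8*r - 10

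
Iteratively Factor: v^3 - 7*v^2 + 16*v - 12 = (v - 2)*(v^2 - 5*v + 6) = (v - 3)*(v - 2)*(v - 2)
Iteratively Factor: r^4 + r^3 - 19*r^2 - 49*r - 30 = (r + 2)*(r^3 - r^2 - 17*r - 15) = (r + 2)*(r + 3)*(r^2 - 4*r - 5) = (r + 1)*(r + 2)*(r + 3)*(r - 5)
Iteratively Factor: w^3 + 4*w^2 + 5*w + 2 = (w + 1)*(w^2 + 3*w + 2) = (w + 1)*(w + 2)*(w + 1)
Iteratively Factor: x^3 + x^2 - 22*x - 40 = (x + 4)*(x^2 - 3*x - 10) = (x + 2)*(x + 4)*(x - 5)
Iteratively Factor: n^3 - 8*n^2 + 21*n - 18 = (n - 3)*(n^2 - 5*n + 6) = (n - 3)*(n - 2)*(n - 3)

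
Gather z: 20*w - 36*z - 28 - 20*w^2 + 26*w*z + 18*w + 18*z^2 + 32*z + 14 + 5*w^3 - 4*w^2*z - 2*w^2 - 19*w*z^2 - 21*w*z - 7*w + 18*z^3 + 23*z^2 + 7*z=5*w^3 - 22*w^2 + 31*w + 18*z^3 + z^2*(41 - 19*w) + z*(-4*w^2 + 5*w + 3) - 14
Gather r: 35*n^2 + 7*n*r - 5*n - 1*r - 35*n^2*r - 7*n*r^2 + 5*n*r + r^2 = 35*n^2 - 5*n + r^2*(1 - 7*n) + r*(-35*n^2 + 12*n - 1)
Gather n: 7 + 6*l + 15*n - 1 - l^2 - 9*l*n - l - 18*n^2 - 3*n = -l^2 + 5*l - 18*n^2 + n*(12 - 9*l) + 6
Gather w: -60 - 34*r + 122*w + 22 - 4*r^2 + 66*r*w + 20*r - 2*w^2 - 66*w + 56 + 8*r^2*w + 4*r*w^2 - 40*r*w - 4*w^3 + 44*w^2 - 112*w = -4*r^2 - 14*r - 4*w^3 + w^2*(4*r + 42) + w*(8*r^2 + 26*r - 56) + 18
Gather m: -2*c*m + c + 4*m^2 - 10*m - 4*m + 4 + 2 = c + 4*m^2 + m*(-2*c - 14) + 6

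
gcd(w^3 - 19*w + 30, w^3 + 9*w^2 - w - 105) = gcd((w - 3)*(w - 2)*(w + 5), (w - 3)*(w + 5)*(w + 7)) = w^2 + 2*w - 15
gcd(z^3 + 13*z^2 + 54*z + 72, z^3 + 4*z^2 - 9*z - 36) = z^2 + 7*z + 12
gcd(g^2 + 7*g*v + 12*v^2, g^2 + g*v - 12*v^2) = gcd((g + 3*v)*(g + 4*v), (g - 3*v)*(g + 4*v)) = g + 4*v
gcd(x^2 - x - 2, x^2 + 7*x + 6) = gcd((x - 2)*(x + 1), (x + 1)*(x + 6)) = x + 1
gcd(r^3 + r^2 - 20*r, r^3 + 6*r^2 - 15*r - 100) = r^2 + r - 20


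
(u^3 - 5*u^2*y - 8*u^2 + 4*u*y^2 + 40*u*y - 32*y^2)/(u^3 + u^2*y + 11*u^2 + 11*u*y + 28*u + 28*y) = (u^3 - 5*u^2*y - 8*u^2 + 4*u*y^2 + 40*u*y - 32*y^2)/(u^3 + u^2*y + 11*u^2 + 11*u*y + 28*u + 28*y)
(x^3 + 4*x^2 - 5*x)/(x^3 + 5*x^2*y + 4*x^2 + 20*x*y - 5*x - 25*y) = x/(x + 5*y)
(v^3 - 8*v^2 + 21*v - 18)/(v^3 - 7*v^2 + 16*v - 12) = (v - 3)/(v - 2)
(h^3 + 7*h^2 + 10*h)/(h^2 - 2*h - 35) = h*(h + 2)/(h - 7)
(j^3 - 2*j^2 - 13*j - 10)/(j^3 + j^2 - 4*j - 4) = (j - 5)/(j - 2)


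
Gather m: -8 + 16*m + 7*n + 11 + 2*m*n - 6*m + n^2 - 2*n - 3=m*(2*n + 10) + n^2 + 5*n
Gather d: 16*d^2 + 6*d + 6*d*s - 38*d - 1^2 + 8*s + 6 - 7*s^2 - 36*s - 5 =16*d^2 + d*(6*s - 32) - 7*s^2 - 28*s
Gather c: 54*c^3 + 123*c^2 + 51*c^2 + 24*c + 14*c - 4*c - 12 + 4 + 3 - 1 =54*c^3 + 174*c^2 + 34*c - 6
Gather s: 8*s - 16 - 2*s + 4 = 6*s - 12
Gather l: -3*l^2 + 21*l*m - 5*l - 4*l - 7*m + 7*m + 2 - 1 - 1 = -3*l^2 + l*(21*m - 9)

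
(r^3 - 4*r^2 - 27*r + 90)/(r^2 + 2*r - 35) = (r^3 - 4*r^2 - 27*r + 90)/(r^2 + 2*r - 35)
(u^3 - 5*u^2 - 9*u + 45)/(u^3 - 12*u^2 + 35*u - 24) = (u^2 - 2*u - 15)/(u^2 - 9*u + 8)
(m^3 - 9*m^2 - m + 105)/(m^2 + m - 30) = (m^2 - 4*m - 21)/(m + 6)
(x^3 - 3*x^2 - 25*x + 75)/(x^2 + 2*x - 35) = (x^2 + 2*x - 15)/(x + 7)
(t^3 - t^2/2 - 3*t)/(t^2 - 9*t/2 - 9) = t*(t - 2)/(t - 6)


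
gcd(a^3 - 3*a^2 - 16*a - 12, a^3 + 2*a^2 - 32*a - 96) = a - 6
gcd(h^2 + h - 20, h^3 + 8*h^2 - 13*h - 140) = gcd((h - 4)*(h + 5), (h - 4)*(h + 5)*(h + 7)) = h^2 + h - 20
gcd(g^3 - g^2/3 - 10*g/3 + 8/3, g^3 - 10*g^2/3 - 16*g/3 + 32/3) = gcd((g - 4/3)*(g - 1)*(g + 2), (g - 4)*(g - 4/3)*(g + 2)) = g^2 + 2*g/3 - 8/3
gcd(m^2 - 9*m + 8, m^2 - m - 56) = m - 8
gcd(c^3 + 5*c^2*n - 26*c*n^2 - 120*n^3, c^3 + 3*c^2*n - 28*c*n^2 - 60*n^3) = c^2 + c*n - 30*n^2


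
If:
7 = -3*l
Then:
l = -7/3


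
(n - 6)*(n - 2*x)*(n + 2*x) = n^3 - 6*n^2 - 4*n*x^2 + 24*x^2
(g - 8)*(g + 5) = g^2 - 3*g - 40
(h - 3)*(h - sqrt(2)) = h^2 - 3*h - sqrt(2)*h + 3*sqrt(2)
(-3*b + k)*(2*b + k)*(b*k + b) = -6*b^3*k - 6*b^3 - b^2*k^2 - b^2*k + b*k^3 + b*k^2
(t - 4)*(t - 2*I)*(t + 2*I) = t^3 - 4*t^2 + 4*t - 16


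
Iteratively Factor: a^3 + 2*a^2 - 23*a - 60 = (a + 3)*(a^2 - a - 20) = (a + 3)*(a + 4)*(a - 5)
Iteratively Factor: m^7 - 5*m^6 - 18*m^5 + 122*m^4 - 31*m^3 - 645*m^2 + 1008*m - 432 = (m - 4)*(m^6 - m^5 - 22*m^4 + 34*m^3 + 105*m^2 - 225*m + 108) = (m - 4)*(m - 3)*(m^5 + 2*m^4 - 16*m^3 - 14*m^2 + 63*m - 36) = (m - 4)*(m - 3)*(m + 4)*(m^4 - 2*m^3 - 8*m^2 + 18*m - 9) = (m - 4)*(m - 3)*(m - 1)*(m + 4)*(m^3 - m^2 - 9*m + 9) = (m - 4)*(m - 3)*(m - 1)*(m + 3)*(m + 4)*(m^2 - 4*m + 3) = (m - 4)*(m - 3)^2*(m - 1)*(m + 3)*(m + 4)*(m - 1)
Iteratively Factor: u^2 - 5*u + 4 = (u - 1)*(u - 4)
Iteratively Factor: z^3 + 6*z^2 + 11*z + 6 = (z + 2)*(z^2 + 4*z + 3) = (z + 2)*(z + 3)*(z + 1)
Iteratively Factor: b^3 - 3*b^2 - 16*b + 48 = (b + 4)*(b^2 - 7*b + 12) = (b - 3)*(b + 4)*(b - 4)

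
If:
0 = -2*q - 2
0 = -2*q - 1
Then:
No Solution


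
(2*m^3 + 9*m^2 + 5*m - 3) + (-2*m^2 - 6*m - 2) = 2*m^3 + 7*m^2 - m - 5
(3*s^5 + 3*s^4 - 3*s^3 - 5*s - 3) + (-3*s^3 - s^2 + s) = 3*s^5 + 3*s^4 - 6*s^3 - s^2 - 4*s - 3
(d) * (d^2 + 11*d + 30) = d^3 + 11*d^2 + 30*d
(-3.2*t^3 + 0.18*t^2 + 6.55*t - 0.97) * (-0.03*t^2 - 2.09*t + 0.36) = 0.096*t^5 + 6.6826*t^4 - 1.7247*t^3 - 13.5956*t^2 + 4.3853*t - 0.3492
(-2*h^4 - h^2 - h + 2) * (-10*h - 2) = 20*h^5 + 4*h^4 + 10*h^3 + 12*h^2 - 18*h - 4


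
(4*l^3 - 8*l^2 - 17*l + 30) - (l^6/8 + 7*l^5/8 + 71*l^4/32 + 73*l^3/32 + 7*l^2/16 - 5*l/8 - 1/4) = -l^6/8 - 7*l^5/8 - 71*l^4/32 + 55*l^3/32 - 135*l^2/16 - 131*l/8 + 121/4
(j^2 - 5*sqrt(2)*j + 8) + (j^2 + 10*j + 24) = 2*j^2 - 5*sqrt(2)*j + 10*j + 32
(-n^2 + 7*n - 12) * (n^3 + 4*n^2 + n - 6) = -n^5 + 3*n^4 + 15*n^3 - 35*n^2 - 54*n + 72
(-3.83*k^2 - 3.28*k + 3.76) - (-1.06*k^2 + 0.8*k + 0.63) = -2.77*k^2 - 4.08*k + 3.13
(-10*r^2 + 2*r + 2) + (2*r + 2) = -10*r^2 + 4*r + 4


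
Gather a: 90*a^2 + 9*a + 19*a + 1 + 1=90*a^2 + 28*a + 2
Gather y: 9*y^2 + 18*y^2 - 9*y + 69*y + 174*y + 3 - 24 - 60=27*y^2 + 234*y - 81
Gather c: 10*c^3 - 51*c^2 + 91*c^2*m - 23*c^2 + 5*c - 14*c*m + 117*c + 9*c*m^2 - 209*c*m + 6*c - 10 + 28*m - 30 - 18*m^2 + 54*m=10*c^3 + c^2*(91*m - 74) + c*(9*m^2 - 223*m + 128) - 18*m^2 + 82*m - 40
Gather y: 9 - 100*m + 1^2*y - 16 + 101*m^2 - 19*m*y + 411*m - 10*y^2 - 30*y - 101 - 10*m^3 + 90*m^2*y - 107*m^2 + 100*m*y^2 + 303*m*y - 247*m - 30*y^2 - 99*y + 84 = -10*m^3 - 6*m^2 + 64*m + y^2*(100*m - 40) + y*(90*m^2 + 284*m - 128) - 24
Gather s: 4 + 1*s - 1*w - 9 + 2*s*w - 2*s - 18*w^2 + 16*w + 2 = s*(2*w - 1) - 18*w^2 + 15*w - 3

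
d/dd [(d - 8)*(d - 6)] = 2*d - 14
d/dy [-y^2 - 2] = -2*y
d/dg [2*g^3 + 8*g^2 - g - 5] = 6*g^2 + 16*g - 1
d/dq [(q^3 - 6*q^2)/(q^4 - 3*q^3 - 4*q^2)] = (-q^2 + 12*q - 22)/(q^4 - 6*q^3 + q^2 + 24*q + 16)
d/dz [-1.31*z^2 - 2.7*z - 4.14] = -2.62*z - 2.7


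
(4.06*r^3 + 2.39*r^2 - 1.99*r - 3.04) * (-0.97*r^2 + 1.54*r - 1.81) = -3.9382*r^5 + 3.9341*r^4 - 1.7377*r^3 - 4.4417*r^2 - 1.0797*r + 5.5024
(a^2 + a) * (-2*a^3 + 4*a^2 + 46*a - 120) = -2*a^5 + 2*a^4 + 50*a^3 - 74*a^2 - 120*a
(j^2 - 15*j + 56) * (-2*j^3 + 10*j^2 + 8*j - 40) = -2*j^5 + 40*j^4 - 254*j^3 + 400*j^2 + 1048*j - 2240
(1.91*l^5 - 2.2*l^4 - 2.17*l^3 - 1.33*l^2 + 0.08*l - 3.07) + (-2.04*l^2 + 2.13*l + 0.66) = 1.91*l^5 - 2.2*l^4 - 2.17*l^3 - 3.37*l^2 + 2.21*l - 2.41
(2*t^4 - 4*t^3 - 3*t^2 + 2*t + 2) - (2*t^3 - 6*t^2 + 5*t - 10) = 2*t^4 - 6*t^3 + 3*t^2 - 3*t + 12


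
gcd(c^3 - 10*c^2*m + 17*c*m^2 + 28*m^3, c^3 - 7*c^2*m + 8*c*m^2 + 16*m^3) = c^2 - 3*c*m - 4*m^2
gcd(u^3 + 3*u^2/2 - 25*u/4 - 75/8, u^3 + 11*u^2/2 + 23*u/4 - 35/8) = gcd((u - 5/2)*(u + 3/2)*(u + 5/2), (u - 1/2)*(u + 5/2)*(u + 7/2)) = u + 5/2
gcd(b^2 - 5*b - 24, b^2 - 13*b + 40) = b - 8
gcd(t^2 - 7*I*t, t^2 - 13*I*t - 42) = t - 7*I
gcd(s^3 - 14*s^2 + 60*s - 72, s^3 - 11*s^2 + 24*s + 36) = s^2 - 12*s + 36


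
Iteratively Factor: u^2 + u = (u)*(u + 1)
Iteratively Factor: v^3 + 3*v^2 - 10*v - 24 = (v - 3)*(v^2 + 6*v + 8) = (v - 3)*(v + 4)*(v + 2)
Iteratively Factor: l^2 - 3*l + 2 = (l - 1)*(l - 2)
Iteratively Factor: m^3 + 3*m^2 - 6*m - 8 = (m + 1)*(m^2 + 2*m - 8) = (m + 1)*(m + 4)*(m - 2)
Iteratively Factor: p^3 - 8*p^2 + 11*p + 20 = (p - 5)*(p^2 - 3*p - 4) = (p - 5)*(p - 4)*(p + 1)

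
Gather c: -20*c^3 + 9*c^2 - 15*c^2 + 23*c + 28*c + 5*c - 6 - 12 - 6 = -20*c^3 - 6*c^2 + 56*c - 24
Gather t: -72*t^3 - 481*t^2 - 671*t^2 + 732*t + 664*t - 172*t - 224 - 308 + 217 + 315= -72*t^3 - 1152*t^2 + 1224*t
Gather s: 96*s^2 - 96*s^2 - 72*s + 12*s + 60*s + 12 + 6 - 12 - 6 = 0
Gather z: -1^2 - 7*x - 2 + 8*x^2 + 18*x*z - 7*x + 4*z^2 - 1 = 8*x^2 + 18*x*z - 14*x + 4*z^2 - 4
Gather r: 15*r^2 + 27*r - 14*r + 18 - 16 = 15*r^2 + 13*r + 2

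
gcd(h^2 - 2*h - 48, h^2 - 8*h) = h - 8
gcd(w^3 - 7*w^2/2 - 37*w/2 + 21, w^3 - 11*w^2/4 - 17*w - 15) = w - 6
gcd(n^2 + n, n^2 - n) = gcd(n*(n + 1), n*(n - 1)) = n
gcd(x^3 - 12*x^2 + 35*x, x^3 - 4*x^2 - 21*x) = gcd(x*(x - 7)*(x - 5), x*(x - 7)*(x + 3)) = x^2 - 7*x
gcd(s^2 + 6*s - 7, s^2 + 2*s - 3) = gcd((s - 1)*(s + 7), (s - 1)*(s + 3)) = s - 1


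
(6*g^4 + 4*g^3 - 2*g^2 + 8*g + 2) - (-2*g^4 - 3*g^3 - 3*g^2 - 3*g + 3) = 8*g^4 + 7*g^3 + g^2 + 11*g - 1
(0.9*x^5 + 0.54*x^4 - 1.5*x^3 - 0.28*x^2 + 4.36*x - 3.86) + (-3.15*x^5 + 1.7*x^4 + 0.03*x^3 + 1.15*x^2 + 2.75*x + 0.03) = -2.25*x^5 + 2.24*x^4 - 1.47*x^3 + 0.87*x^2 + 7.11*x - 3.83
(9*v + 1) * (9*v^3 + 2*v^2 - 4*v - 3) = 81*v^4 + 27*v^3 - 34*v^2 - 31*v - 3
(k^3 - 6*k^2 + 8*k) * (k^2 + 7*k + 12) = k^5 + k^4 - 22*k^3 - 16*k^2 + 96*k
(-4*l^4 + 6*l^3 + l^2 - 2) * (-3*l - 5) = 12*l^5 + 2*l^4 - 33*l^3 - 5*l^2 + 6*l + 10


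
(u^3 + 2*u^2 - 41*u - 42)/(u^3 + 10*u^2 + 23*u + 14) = (u - 6)/(u + 2)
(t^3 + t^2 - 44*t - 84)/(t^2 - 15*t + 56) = (t^2 + 8*t + 12)/(t - 8)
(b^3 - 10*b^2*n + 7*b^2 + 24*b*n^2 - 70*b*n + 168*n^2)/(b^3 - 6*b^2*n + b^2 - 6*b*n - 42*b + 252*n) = (b - 4*n)/(b - 6)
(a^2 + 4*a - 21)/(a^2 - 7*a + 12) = (a + 7)/(a - 4)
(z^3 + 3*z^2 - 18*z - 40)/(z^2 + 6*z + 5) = (z^2 - 2*z - 8)/(z + 1)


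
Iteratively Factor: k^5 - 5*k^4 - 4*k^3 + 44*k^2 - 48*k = (k - 4)*(k^4 - k^3 - 8*k^2 + 12*k) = (k - 4)*(k + 3)*(k^3 - 4*k^2 + 4*k) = (k - 4)*(k - 2)*(k + 3)*(k^2 - 2*k) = (k - 4)*(k - 2)^2*(k + 3)*(k)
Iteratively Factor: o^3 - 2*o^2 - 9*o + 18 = (o - 2)*(o^2 - 9) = (o - 3)*(o - 2)*(o + 3)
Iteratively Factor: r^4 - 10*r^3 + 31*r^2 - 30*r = (r)*(r^3 - 10*r^2 + 31*r - 30) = r*(r - 2)*(r^2 - 8*r + 15) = r*(r - 5)*(r - 2)*(r - 3)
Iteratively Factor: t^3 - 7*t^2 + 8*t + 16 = (t + 1)*(t^2 - 8*t + 16) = (t - 4)*(t + 1)*(t - 4)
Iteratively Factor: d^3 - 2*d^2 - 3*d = (d)*(d^2 - 2*d - 3) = d*(d + 1)*(d - 3)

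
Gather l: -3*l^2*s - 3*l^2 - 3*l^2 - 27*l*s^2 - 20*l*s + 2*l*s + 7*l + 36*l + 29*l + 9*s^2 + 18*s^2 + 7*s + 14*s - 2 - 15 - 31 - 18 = l^2*(-3*s - 6) + l*(-27*s^2 - 18*s + 72) + 27*s^2 + 21*s - 66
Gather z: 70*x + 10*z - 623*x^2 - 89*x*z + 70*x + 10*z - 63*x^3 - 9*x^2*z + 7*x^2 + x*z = -63*x^3 - 616*x^2 + 140*x + z*(-9*x^2 - 88*x + 20)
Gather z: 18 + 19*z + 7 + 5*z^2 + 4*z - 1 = 5*z^2 + 23*z + 24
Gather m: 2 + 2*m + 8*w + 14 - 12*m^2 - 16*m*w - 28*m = -12*m^2 + m*(-16*w - 26) + 8*w + 16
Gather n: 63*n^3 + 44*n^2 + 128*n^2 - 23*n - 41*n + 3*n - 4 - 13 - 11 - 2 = 63*n^3 + 172*n^2 - 61*n - 30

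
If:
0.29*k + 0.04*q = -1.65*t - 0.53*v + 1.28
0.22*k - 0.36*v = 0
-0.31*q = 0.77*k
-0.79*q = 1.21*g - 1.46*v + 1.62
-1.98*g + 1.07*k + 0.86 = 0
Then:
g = 0.96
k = 0.97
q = -2.42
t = 0.47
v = 0.60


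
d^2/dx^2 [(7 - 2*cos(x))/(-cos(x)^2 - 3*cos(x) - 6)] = 2*(-18*(1 - cos(2*x))^2*cos(x) + 34*(1 - cos(2*x))^2 - 1163*cos(x) - 86*cos(2*x) + 123*cos(3*x) + 4*cos(5*x) - 678)/(6*cos(x) + cos(2*x) + 13)^3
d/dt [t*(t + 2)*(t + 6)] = 3*t^2 + 16*t + 12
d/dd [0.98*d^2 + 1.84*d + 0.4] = 1.96*d + 1.84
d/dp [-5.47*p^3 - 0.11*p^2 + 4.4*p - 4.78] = -16.41*p^2 - 0.22*p + 4.4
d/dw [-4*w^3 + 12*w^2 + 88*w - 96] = -12*w^2 + 24*w + 88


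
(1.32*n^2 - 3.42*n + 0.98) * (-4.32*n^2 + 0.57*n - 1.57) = -5.7024*n^4 + 15.5268*n^3 - 8.2554*n^2 + 5.928*n - 1.5386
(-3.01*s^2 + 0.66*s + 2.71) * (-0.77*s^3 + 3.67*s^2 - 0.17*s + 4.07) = 2.3177*s^5 - 11.5549*s^4 + 0.8472*s^3 - 2.4172*s^2 + 2.2255*s + 11.0297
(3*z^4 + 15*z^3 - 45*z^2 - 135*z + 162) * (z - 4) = 3*z^5 + 3*z^4 - 105*z^3 + 45*z^2 + 702*z - 648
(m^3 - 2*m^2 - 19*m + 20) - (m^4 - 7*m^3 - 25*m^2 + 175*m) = -m^4 + 8*m^3 + 23*m^2 - 194*m + 20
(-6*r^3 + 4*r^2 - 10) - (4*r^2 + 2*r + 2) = -6*r^3 - 2*r - 12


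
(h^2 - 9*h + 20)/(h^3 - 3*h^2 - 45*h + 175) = (h - 4)/(h^2 + 2*h - 35)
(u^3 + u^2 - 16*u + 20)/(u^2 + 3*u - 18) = (u^3 + u^2 - 16*u + 20)/(u^2 + 3*u - 18)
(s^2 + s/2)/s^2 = (s + 1/2)/s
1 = 1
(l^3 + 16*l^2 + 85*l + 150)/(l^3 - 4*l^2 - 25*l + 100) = (l^2 + 11*l + 30)/(l^2 - 9*l + 20)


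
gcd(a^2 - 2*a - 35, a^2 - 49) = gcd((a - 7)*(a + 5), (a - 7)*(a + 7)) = a - 7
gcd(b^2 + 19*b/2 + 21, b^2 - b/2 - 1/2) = 1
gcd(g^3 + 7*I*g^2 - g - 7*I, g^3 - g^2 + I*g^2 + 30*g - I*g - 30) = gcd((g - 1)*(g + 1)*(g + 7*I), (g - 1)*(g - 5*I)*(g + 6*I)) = g - 1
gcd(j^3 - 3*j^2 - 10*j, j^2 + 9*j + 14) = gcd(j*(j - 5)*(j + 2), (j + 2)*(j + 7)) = j + 2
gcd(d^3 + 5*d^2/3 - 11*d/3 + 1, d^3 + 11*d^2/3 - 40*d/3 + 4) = d - 1/3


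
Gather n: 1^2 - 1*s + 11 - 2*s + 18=30 - 3*s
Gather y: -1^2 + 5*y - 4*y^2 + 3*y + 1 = -4*y^2 + 8*y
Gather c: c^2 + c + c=c^2 + 2*c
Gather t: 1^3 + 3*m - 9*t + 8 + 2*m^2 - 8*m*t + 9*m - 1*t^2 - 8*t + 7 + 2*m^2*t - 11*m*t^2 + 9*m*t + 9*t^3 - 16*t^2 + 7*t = 2*m^2 + 12*m + 9*t^3 + t^2*(-11*m - 17) + t*(2*m^2 + m - 10) + 16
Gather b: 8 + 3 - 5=6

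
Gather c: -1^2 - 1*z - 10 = -z - 11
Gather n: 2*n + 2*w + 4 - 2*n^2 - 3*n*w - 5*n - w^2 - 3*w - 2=-2*n^2 + n*(-3*w - 3) - w^2 - w + 2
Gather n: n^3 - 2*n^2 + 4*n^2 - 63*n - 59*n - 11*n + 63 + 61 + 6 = n^3 + 2*n^2 - 133*n + 130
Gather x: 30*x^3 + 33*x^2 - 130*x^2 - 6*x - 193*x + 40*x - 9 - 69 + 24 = 30*x^3 - 97*x^2 - 159*x - 54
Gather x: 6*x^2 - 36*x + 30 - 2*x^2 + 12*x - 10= 4*x^2 - 24*x + 20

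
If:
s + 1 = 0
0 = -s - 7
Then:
No Solution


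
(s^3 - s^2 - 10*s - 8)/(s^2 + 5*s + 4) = (s^2 - 2*s - 8)/(s + 4)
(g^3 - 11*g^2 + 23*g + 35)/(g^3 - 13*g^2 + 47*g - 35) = (g + 1)/(g - 1)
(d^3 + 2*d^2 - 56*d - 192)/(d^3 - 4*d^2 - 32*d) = (d + 6)/d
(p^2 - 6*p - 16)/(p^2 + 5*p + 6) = (p - 8)/(p + 3)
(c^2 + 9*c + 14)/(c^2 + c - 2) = (c + 7)/(c - 1)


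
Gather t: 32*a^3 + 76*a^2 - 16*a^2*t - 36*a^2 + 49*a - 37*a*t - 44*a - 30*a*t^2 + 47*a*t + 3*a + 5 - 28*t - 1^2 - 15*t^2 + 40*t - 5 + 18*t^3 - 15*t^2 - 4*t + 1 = 32*a^3 + 40*a^2 + 8*a + 18*t^3 + t^2*(-30*a - 30) + t*(-16*a^2 + 10*a + 8)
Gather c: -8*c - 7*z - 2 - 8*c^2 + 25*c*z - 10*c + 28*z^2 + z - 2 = -8*c^2 + c*(25*z - 18) + 28*z^2 - 6*z - 4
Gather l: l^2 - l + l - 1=l^2 - 1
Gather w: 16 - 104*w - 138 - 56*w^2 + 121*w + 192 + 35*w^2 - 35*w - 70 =-21*w^2 - 18*w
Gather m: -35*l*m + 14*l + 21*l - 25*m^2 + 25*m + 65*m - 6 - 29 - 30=35*l - 25*m^2 + m*(90 - 35*l) - 65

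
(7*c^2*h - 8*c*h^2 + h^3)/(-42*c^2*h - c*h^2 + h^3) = (-c + h)/(6*c + h)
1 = 1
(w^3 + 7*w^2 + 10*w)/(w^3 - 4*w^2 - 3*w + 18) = w*(w + 5)/(w^2 - 6*w + 9)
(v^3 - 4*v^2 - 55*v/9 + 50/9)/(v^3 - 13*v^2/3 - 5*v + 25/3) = (v - 2/3)/(v - 1)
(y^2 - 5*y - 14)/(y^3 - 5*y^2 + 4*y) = (y^2 - 5*y - 14)/(y*(y^2 - 5*y + 4))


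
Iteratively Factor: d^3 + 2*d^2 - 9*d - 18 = (d - 3)*(d^2 + 5*d + 6) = (d - 3)*(d + 2)*(d + 3)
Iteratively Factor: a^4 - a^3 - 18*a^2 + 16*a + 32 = (a + 4)*(a^3 - 5*a^2 + 2*a + 8) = (a - 4)*(a + 4)*(a^2 - a - 2) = (a - 4)*(a + 1)*(a + 4)*(a - 2)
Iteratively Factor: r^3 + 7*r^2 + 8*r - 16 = (r - 1)*(r^2 + 8*r + 16) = (r - 1)*(r + 4)*(r + 4)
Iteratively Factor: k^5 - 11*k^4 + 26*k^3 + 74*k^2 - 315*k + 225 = (k - 5)*(k^4 - 6*k^3 - 4*k^2 + 54*k - 45) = (k - 5)*(k - 1)*(k^3 - 5*k^2 - 9*k + 45) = (k - 5)*(k - 3)*(k - 1)*(k^2 - 2*k - 15) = (k - 5)^2*(k - 3)*(k - 1)*(k + 3)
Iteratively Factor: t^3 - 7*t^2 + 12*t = (t)*(t^2 - 7*t + 12) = t*(t - 4)*(t - 3)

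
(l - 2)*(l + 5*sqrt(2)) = l^2 - 2*l + 5*sqrt(2)*l - 10*sqrt(2)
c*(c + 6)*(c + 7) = c^3 + 13*c^2 + 42*c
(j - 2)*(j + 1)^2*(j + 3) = j^4 + 3*j^3 - 3*j^2 - 11*j - 6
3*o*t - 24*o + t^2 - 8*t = (3*o + t)*(t - 8)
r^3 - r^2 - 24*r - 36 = (r - 6)*(r + 2)*(r + 3)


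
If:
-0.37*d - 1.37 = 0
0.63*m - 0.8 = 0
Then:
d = -3.70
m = 1.27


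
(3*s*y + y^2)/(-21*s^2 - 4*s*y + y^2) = y/(-7*s + y)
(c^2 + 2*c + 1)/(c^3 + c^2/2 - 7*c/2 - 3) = 2*(c + 1)/(2*c^2 - c - 6)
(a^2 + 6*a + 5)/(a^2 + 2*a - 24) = (a^2 + 6*a + 5)/(a^2 + 2*a - 24)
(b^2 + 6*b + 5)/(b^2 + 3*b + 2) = (b + 5)/(b + 2)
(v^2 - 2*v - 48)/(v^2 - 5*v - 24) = (v + 6)/(v + 3)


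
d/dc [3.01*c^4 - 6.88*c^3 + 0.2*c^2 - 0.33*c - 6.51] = 12.04*c^3 - 20.64*c^2 + 0.4*c - 0.33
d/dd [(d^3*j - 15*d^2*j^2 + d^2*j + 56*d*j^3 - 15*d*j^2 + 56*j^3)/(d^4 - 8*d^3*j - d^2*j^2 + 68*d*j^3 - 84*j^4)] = j*(-d^3 + 14*d^2*j - 2*d^2 + 12*d*j^2 + 21*d*j + 48*j^3 + 26*j^2)/(d^5 - 15*d^3*j^2 + 10*d^2*j^3 + 60*d*j^4 - 72*j^5)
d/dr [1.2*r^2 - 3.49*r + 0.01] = 2.4*r - 3.49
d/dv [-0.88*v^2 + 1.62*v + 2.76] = 1.62 - 1.76*v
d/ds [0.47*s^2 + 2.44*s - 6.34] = 0.94*s + 2.44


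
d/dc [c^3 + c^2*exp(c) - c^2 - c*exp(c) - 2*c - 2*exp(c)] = c^2*exp(c) + 3*c^2 + c*exp(c) - 2*c - 3*exp(c) - 2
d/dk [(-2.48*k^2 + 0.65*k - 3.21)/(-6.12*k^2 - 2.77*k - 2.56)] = (10.8476*k^2 - 26.5928*k - 10.5557)/(37.4544*k^4 + 33.9048*k^3 + 39.0073*k^2 + 14.1824*k + 6.5536)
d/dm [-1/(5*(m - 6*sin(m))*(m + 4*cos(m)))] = ((1 - 4*sin(m))*(m - 6*sin(m)) + (1 - 6*cos(m))*(m + 4*cos(m)))/(5*(m - 6*sin(m))^2*(m + 4*cos(m))^2)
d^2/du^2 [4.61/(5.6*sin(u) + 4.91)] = (-144.5696*sin(u)^2 + 126.75656*sin(u) + 289.1392)/(5.6*sin(u) + 4.91)^3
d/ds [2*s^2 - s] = 4*s - 1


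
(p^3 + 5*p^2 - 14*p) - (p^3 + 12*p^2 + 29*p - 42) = -7*p^2 - 43*p + 42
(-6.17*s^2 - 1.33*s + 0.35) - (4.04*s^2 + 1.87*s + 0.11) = -10.21*s^2 - 3.2*s + 0.24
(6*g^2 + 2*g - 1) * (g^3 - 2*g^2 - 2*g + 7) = 6*g^5 - 10*g^4 - 17*g^3 + 40*g^2 + 16*g - 7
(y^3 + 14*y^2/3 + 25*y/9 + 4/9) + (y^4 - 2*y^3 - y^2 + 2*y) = y^4 - y^3 + 11*y^2/3 + 43*y/9 + 4/9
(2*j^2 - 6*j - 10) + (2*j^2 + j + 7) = 4*j^2 - 5*j - 3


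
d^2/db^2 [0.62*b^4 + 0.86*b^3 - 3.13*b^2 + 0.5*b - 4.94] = 7.44*b^2 + 5.16*b - 6.26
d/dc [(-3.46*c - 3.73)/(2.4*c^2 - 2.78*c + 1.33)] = (8.304*c^2 + 17.904*c - 14.9712)/(5.76*c^4 - 13.344*c^3 + 14.1124*c^2 - 7.3948*c + 1.7689)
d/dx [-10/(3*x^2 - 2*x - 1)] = 20*(3*x - 1)/(-3*x^2 + 2*x + 1)^2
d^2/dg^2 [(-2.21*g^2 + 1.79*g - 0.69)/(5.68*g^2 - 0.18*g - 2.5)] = (110.980384*g^3 - 321.858336*g^2 + 156.740736*g - 48.876712)/(183.250432*g^6 - 17.421696*g^5 - 241.415904*g^4 + 15.330168*g^3 + 106.257*g^2 - 3.375*g - 15.625)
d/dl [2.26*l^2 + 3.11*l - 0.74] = 4.52*l + 3.11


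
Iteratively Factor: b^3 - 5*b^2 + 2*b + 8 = (b - 2)*(b^2 - 3*b - 4) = (b - 4)*(b - 2)*(b + 1)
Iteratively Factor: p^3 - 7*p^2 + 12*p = (p)*(p^2 - 7*p + 12) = p*(p - 4)*(p - 3)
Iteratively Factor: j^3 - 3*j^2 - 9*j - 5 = (j + 1)*(j^2 - 4*j - 5) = (j - 5)*(j + 1)*(j + 1)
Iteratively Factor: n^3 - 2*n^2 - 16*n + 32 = (n - 4)*(n^2 + 2*n - 8) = (n - 4)*(n + 4)*(n - 2)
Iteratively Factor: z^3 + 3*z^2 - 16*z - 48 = (z - 4)*(z^2 + 7*z + 12) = (z - 4)*(z + 3)*(z + 4)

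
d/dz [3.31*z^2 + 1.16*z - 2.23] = 6.62*z + 1.16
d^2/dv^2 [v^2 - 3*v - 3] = 2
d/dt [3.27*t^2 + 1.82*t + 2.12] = 6.54*t + 1.82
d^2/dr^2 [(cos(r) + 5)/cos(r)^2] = (5*cos(r) - 40*cos(2*r) - cos(3*r) + 80)/(4*cos(r)^4)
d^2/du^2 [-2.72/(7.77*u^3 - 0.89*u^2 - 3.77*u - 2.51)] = ((126.8064*u - 4.8416)*(-7.77*u^3 + 0.89*u^2 + 3.77*u + 2.51) + 2.72*(-46.62*u^2 + 3.56*u + 7.54)*(-23.31*u^2 + 1.78*u + 3.77))/(-7.77*u^3 + 0.89*u^2 + 3.77*u + 2.51)^3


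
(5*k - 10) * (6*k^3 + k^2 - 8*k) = 30*k^4 - 55*k^3 - 50*k^2 + 80*k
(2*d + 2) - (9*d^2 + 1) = -9*d^2 + 2*d + 1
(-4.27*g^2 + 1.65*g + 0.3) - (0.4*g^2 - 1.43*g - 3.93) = -4.67*g^2 + 3.08*g + 4.23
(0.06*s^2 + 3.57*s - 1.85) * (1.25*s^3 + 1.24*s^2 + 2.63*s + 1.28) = 0.075*s^5 + 4.5369*s^4 + 2.2721*s^3 + 7.1719*s^2 - 0.2959*s - 2.368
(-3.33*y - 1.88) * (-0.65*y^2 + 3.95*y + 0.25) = 2.1645*y^3 - 11.9315*y^2 - 8.2585*y - 0.47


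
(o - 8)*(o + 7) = o^2 - o - 56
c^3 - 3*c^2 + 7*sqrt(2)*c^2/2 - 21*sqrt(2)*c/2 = c*(c - 3)*(c + 7*sqrt(2)/2)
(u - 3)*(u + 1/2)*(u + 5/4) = u^3 - 5*u^2/4 - 37*u/8 - 15/8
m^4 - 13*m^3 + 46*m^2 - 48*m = m*(m - 8)*(m - 3)*(m - 2)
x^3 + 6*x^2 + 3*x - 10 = (x - 1)*(x + 2)*(x + 5)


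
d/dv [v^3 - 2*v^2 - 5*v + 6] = 3*v^2 - 4*v - 5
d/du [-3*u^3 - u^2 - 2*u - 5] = -9*u^2 - 2*u - 2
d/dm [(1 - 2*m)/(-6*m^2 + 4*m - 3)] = 2*(-6*m^2 + 6*m + 1)/(36*m^4 - 48*m^3 + 52*m^2 - 24*m + 9)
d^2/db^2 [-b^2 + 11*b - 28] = -2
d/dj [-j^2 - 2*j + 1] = -2*j - 2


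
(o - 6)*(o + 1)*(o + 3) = o^3 - 2*o^2 - 21*o - 18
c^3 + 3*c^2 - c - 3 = (c - 1)*(c + 1)*(c + 3)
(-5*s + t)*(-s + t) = 5*s^2 - 6*s*t + t^2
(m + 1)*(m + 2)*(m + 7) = m^3 + 10*m^2 + 23*m + 14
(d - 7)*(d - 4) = d^2 - 11*d + 28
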